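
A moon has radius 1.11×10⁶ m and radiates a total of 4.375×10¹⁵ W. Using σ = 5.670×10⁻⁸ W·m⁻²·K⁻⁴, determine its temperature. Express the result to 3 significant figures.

T ≈ 266 K

Surface area A = 4πR² = 4π(1.11×10⁶ m)² = 1.54830×10¹³ m².
P = σAT⁴ ⇒ T = (P/(σA))^(1/4) = (4.375×10¹⁵/(5.670×10⁻⁸×1.54830×10¹³))^(1/4) = 266 K.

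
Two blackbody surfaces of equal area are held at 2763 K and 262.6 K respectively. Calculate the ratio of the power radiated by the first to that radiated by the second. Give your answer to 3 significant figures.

P₁/P₂ ≈ 1.23×10⁴

With equal areas, P₁/P₂ = (T₁/T₂)⁴ = (2763/262.6)⁴ = 1.23×10⁴.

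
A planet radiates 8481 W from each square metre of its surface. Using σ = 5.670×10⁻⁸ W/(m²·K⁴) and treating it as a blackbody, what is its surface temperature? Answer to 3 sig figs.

T ≈ 622 K

I = σT⁴, so T = (I/σ)^(1/4) = (8481/(5.670×10⁻⁸))^(1/4) = 622 K.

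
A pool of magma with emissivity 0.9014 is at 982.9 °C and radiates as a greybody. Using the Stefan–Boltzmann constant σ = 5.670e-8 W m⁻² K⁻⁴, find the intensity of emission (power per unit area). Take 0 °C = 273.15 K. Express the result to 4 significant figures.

I ≈ 1.272×10⁵ W/m²

T = 982.9 °C + 273.15 = 1256.05 K.
Stefan–Boltzmann: I = εσT⁴ = 0.9014 × 5.670×10⁻⁸ × (1256.05)⁴ = 1.272×10⁵ W/m².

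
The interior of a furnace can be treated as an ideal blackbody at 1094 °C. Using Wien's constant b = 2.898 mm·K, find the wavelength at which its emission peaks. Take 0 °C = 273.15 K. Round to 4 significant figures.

λ_max ≈ 2120 nm

T = 1094 °C + 273.15 = 1367.15 K.
Wien's displacement law: λ_max = b/T = (2.898×10⁻³ m·K)/(1367.15 K) = 2.1197×10⁻⁶ m.
That is 2120 nm, in the infrared range.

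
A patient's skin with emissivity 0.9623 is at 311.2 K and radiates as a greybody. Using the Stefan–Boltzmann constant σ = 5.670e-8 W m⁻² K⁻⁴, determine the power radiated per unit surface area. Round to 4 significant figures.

Stefan–Boltzmann: I = εσT⁴ = 0.9623 × 5.670×10⁻⁸ × (311.2)⁴ = 511.7 W/m².

I ≈ 511.7 W/m²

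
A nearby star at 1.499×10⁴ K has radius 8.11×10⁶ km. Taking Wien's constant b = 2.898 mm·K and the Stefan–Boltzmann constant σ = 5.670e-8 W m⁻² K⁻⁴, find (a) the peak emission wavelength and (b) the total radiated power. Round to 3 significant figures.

(a) λ_max = b/T = 2.898×10⁻³/1.499×10⁴ = 1.933×10⁻⁷ m = 193 nm.
Surface area A = 4πR² = 4π(8.11×10⁹ m)² = 8.26517×10²⁰ m².
(b) P = σAT⁴ = 5.670×10⁻⁸×8.26517×10²⁰×(1.499×10⁴)⁴ = 2.37×10³⁰ W.

λ_max ≈ 193 nm; P ≈ 2.37×10³⁰ W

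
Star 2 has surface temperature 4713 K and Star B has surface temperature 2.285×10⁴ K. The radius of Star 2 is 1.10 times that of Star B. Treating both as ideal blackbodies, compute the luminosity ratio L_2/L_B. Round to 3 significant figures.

L ∝ R²T⁴, so L_2/L_B = (R_2/R_B)²(T_2/T_B)⁴ = (1.10)² × (4713/2.285×10⁴)⁴ = 1.21 × 1.80986×10⁻³ = 2.19×10⁻³.

L_2/L_B ≈ 2.19×10⁻³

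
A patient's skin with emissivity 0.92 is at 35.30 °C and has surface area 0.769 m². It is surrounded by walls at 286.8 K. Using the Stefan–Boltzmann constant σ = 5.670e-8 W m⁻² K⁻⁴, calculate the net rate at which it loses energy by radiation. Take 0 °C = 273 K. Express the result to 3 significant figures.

Net loss ≈ 91.0 W

T = 35.30 °C + 273 = 308.30 K.
Area A = 0.769 m².
Net radiated power P_net = εσA(T⁴ − T₀⁴) = 0.92×5.670×10⁻⁸×0.769×(308.30⁴ − 286.8⁴).
T⁴ − T₀⁴ = 9.03429×10⁹ − 6.76576×10⁹ = 2.26853×10⁹ K⁴, so P_net = 91.0 W.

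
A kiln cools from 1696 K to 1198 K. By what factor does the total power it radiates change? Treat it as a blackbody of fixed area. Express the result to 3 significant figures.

P₂/P₁ ≈ 0.249

P ∝ T⁴, so P₂/P₁ = (T₂/T₁)⁴ = (1198/1696)⁴ = (0.706368)⁴ = 0.249.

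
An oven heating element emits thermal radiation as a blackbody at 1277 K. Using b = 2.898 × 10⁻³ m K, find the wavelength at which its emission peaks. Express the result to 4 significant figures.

Wien's displacement law: λ_max = b/T = (2.898×10⁻³ m·K)/(1277 K) = 2.2694×10⁻⁶ m.
That is 2269 nm, in the infrared range.

λ_max ≈ 2269 nm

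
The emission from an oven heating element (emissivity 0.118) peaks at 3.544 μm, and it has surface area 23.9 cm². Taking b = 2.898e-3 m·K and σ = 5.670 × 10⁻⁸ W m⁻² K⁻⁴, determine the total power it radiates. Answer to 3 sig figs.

P ≈ 7.15 W

Wien's law: T = b/λ_max = 2.898×10⁻³/3.544×10⁻⁶ = 817.720 K.
Area A = 23.9 cm² = 2.39×10⁻³ m².
Then P = εσAT⁴ = 0.118×5.670×10⁻⁸×2.39×10⁻³×(817.720)⁴ = 7.15 W.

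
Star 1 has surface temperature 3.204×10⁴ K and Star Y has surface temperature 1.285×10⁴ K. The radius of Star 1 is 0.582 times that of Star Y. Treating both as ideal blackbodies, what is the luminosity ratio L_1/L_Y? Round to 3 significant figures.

L_1/L_Y ≈ 13.1

L ∝ R²T⁴, so L_1/L_Y = (R_1/R_Y)²(T_1/T_Y)⁴ = (0.582)² × (3.204×10⁴/1.285×10⁴)⁴ = 0.338724 × 38.6507 = 13.1.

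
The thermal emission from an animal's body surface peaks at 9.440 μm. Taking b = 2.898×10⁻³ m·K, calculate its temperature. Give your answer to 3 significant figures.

T ≈ 307 K

Wien's law gives T = b/λ_max = (2.898×10⁻³ m·K)/(9.440×10⁻⁶ m) = 307 K.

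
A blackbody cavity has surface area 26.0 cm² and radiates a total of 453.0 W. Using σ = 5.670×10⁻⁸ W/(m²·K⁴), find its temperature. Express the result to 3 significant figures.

T ≈ 1.32×10³ K

Area A = 26.0 cm² = 2.60×10⁻³ m².
P = σAT⁴ ⇒ T = (P/(σA))^(1/4) = (453.0/(5.670×10⁻⁸×2.60×10⁻³))^(1/4) = 1.32×10³ K.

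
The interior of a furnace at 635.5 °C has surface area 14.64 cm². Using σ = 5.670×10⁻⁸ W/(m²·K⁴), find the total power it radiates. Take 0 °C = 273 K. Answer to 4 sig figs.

P ≈ 56.55 W

T = 635.5 °C + 273 = 908.5 K.
Area A = 14.64 cm² = 1.464×10⁻³ m².
P = σAT⁴ = 5.670×10⁻⁸ × 1.464×10⁻³ × (908.5)⁴ = 56.55 W.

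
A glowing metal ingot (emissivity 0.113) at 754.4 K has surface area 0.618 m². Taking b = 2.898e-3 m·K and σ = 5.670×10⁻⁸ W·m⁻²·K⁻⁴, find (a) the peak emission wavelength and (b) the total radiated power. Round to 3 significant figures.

λ_max ≈ 3.84 μm; P ≈ 1.28×10³ W

(a) λ_max = b/T = 2.898×10⁻³/754.4 = 3.841×10⁻⁶ m = 3.84 μm.
Area A = 0.618 m².
(b) P = εσAT⁴ = 0.113×5.670×10⁻⁸×0.618×(754.4)⁴ = 1.28×10³ W.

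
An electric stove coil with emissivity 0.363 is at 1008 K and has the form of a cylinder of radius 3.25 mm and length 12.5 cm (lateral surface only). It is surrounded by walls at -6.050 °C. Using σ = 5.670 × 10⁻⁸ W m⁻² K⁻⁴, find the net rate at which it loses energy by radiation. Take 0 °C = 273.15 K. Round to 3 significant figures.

Surroundings: T = -6.050 °C + 273.15 = 267.100 K.
Lateral area A = 2πrL = 2π×3.25×10⁻³×0.125 = 2.55254×10⁻³ m².
Net radiated power P_net = εσA(T⁴ − T₀⁴) = 0.363×5.670×10⁻⁸×2.55254×10⁻³×(1008⁴ − 267.100⁴).
T⁴ − T₀⁴ = 1.03239×10¹² − 5.08974×10⁹ = 1.02730×10¹² K⁴, so P_net = 54.0 W.

Net loss ≈ 54.0 W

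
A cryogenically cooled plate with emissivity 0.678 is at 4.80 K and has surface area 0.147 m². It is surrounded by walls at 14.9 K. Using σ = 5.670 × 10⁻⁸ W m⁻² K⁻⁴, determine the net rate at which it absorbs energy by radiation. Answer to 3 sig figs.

Net gain ≈ 2.76×10⁻⁴ W

Area A = 0.147 m².
Net radiated power P_net = εσA(T⁴ − T₀⁴) = 0.678×5.670×10⁻⁸×0.147×(4.80⁴ − 14.9⁴).
T⁴ − T₀⁴ = 530.842 − 49288.4 = -48757.6 K⁴, so P_net = -2.76×10⁻⁴ W — negative, meaning a net gain of 2.76×10⁻⁴ W.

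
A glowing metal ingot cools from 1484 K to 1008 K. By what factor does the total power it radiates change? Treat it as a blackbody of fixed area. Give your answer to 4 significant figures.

P₂/P₁ ≈ 0.2129

P ∝ T⁴, so P₂/P₁ = (T₂/T₁)⁴ = (1008/1484)⁴ = (0.679245)⁴ = 0.2129.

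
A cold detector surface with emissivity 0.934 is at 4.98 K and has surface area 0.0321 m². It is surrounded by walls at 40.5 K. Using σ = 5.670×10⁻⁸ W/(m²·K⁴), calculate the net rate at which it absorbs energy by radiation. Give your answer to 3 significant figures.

Area A = 0.0321 m².
Net radiated power P_net = εσA(T⁴ − T₀⁴) = 0.934×5.670×10⁻⁸×0.0321×(4.98⁴ − 40.5⁴).
T⁴ − T₀⁴ = 615.060 − 2.69042×10⁶ = -2.68980×10⁶ K⁴, so P_net = -4.57×10⁻³ W — negative, meaning a net gain of 4.57×10⁻³ W.

Net gain ≈ 4.57×10⁻³ W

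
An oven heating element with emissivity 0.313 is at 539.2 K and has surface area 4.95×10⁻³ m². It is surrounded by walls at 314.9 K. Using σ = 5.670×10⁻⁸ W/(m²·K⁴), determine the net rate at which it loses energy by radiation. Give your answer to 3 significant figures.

Area A = 4.95×10⁻³ m².
Net radiated power P_net = εσA(T⁴ − T₀⁴) = 0.313×5.670×10⁻⁸×4.95×10⁻³×(539.2⁴ − 314.9⁴).
T⁴ − T₀⁴ = 8.45278×10¹⁰ − 9.83310×10⁹ = 7.46947×10¹⁰ K⁴, so P_net = 6.56 W.

Net loss ≈ 6.56 W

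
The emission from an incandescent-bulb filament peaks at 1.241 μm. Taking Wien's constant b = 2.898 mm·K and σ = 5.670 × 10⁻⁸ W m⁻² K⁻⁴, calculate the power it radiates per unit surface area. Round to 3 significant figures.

I ≈ 1.69×10⁶ W/m²

Wien's law: T = b/λ_max = 2.898×10⁻³/1.241×10⁻⁶ = 2335.21 K.
Then I = σT⁴ = 5.670×10⁻⁸×(2335.21)⁴ = 1.69×10⁶ W/m².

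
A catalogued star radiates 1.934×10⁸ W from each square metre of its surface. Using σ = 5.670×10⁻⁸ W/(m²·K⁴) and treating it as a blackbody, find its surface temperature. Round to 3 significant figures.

T ≈ 7.64×10³ K

I = σT⁴, so T = (I/σ)^(1/4) = (1.934×10⁸/(5.670×10⁻⁸))^(1/4) = 7.64×10³ K.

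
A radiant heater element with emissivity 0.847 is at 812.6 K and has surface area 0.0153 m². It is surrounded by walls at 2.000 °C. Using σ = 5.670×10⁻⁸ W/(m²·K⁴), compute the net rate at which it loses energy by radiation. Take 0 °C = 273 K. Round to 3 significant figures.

Surroundings: T = 2.000 °C + 273 = 275.000 K.
Area A = 0.0153 m².
Net radiated power P_net = εσA(T⁴ − T₀⁴) = 0.847×5.670×10⁻⁸×0.0153×(812.6⁴ − 275.000⁴).
T⁴ − T₀⁴ = 4.36021×10¹¹ − 5.71914×10⁹ = 4.30302×10¹¹ K⁴, so P_net = 316 W.

Net loss ≈ 316 W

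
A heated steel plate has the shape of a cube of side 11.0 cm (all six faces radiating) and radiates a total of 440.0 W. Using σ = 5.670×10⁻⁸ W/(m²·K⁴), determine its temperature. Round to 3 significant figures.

Area A = 6s² = 6×(0.110 m)² = 0.0726 m².
P = σAT⁴ ⇒ T = (P/(σA))^(1/4) = (440.0/(5.670×10⁻⁸×0.0726))^(1/4) = 572 K.

T ≈ 572 K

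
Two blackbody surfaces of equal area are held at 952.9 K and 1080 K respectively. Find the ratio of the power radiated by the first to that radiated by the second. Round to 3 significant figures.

With equal areas, P₁/P₂ = (T₁/T₂)⁴ = (952.9/1080)⁴ = 0.606.

P₁/P₂ ≈ 0.606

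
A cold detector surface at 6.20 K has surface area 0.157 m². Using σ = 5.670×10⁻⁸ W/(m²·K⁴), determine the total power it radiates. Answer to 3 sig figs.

P ≈ 1.32×10⁻⁵ W

Area A = 0.157 m².
P = σAT⁴ = 5.670×10⁻⁸ × 0.157 × (6.20)⁴ = 1.32×10⁻⁵ W.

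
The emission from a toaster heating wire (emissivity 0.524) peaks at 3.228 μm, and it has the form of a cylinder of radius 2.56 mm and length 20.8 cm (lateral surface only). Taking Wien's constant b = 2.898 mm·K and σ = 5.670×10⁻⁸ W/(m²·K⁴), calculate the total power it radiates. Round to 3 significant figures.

P ≈ 64.6 W

Wien's law: T = b/λ_max = 2.898×10⁻³/3.228×10⁻⁶ = 897.770 K.
Lateral area A = 2πrL = 2π×2.56×10⁻³×0.208 = 3.34567×10⁻³ m².
Then P = εσAT⁴ = 0.524×5.670×10⁻⁸×3.34567×10⁻³×(897.770)⁴ = 64.6 W.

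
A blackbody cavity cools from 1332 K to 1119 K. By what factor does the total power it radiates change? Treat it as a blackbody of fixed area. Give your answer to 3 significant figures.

P₂/P₁ ≈ 0.498

P ∝ T⁴, so P₂/P₁ = (T₂/T₁)⁴ = (1119/1332)⁴ = (0.840090)⁴ = 0.498.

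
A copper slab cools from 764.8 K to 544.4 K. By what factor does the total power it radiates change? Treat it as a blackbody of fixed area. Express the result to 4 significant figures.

P₂/P₁ ≈ 0.2567

P ∝ T⁴, so P₂/P₁ = (T₂/T₁)⁴ = (544.4/764.8)⁴ = (0.711820)⁴ = 0.2567.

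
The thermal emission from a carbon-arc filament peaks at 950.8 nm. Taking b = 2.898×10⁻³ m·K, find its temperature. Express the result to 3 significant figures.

T ≈ 3.05×10³ K

Wien's law gives T = b/λ_max = (2.898×10⁻³ m·K)/(9.508×10⁻⁷ m) = 3.05×10³ K.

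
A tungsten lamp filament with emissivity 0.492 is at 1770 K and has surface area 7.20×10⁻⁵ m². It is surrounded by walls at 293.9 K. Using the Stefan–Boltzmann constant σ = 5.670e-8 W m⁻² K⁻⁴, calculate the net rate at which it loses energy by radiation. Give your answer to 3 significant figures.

Area A = 7.20×10⁻⁵ m².
Net radiated power P_net = εσA(T⁴ − T₀⁴) = 0.492×5.670×10⁻⁸×7.20×10⁻⁵×(1770⁴ − 293.9⁴).
T⁴ − T₀⁴ = 9.81506×10¹² − 7.46102×10⁹ = 9.80760×10¹² K⁴, so P_net = 19.7 W.

Net loss ≈ 19.7 W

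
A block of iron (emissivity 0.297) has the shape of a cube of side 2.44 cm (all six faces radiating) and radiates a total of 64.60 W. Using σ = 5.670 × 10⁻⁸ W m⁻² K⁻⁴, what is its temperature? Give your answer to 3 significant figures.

T ≈ 1.02×10³ K

Area A = 6s² = 6×(0.0244 m)² = 3.57216×10⁻³ m².
P = εσAT⁴ ⇒ T = (P/(εσA))^(1/4) = (64.60/(0.297×5.670×10⁻⁸×3.57216×10⁻³))^(1/4) = 1.02×10³ K.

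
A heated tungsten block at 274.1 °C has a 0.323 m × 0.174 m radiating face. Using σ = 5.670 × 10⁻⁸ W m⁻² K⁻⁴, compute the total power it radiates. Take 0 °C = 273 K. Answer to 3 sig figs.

P ≈ 285 W

T = 274.1 °C + 273 = 547.1 K.
Area A = 0.323 × 0.174 = 0.056202 m².
P = σAT⁴ = 5.670×10⁻⁸ × 0.056202 × (547.1)⁴ = 285 W.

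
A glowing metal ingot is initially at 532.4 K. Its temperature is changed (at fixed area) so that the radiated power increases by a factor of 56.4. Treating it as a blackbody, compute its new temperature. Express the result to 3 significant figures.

P ∝ T⁴, so T₂/T₁ = (P₂/P₁)^(1/4) = (56.4)^(1/4) = 2.74044.
T₂ = 532.4 × 2.74044 = 1.46×10³ K.

T₂ ≈ 1.46×10³ K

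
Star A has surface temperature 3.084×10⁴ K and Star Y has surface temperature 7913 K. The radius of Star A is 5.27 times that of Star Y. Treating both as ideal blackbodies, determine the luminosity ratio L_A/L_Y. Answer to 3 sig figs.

L_A/L_Y ≈ 6.41×10³

L ∝ R²T⁴, so L_A/L_Y = (R_A/R_Y)²(T_A/T_Y)⁴ = (5.27)² × (3.084×10⁴/7913)⁴ = 27.7729 × 230.724 = 6.41×10³.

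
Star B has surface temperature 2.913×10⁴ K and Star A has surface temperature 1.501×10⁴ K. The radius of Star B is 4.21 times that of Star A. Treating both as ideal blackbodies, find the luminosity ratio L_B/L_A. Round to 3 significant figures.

L ∝ R²T⁴, so L_B/L_A = (R_B/R_A)²(T_B/T_A)⁴ = (4.21)² × (2.913×10⁴/1.501×10⁴)⁴ = 17.7241 × 14.1853 = 251.

L_B/L_A ≈ 251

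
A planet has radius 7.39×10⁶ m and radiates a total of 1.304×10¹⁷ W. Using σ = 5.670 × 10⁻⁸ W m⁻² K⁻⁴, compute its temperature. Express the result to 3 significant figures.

Surface area A = 4πR² = 4π(7.39×10⁶ m)² = 6.86276×10¹⁴ m².
P = σAT⁴ ⇒ T = (P/(σA))^(1/4) = (1.304×10¹⁷/(5.670×10⁻⁸×6.86276×10¹⁴))^(1/4) = 241 K.

T ≈ 241 K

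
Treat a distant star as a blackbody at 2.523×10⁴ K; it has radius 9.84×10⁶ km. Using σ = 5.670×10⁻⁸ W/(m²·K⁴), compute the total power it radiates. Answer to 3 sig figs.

Surface area A = 4πR² = 4π(9.84×10⁹ m)² = 1.21675×10²¹ m².
P = σAT⁴ = 5.670×10⁻⁸ × 1.21675×10²¹ × (2.523×10⁴)⁴ = 2.80×10³¹ W.

P ≈ 2.80×10³¹ W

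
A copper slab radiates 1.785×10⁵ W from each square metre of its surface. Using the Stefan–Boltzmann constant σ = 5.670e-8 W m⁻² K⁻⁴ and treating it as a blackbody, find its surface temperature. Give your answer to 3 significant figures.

T ≈ 1.33×10³ K

I = σT⁴, so T = (I/σ)^(1/4) = (1.785×10⁵/(5.670×10⁻⁸))^(1/4) = 1.33×10³ K.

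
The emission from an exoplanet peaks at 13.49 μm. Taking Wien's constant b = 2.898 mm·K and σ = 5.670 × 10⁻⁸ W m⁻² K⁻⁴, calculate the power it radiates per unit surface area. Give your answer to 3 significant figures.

I ≈ 121 W/m²

Wien's law: T = b/λ_max = 2.898×10⁻³/1.349×10⁻⁵ = 214.826 K.
Then I = σT⁴ = 5.670×10⁻⁸×(214.826)⁴ = 121 W/m².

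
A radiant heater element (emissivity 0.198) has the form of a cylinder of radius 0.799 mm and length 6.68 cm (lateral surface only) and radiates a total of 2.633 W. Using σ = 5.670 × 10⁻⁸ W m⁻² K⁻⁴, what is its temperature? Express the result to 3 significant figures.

T ≈ 914 K

Lateral area A = 2πrL = 2π×7.99×10⁻⁴×0.0668 = 3.35354×10⁻⁴ m².
P = εσAT⁴ ⇒ T = (P/(εσA))^(1/4) = (2.633/(0.198×5.670×10⁻⁸×3.35354×10⁻⁴))^(1/4) = 914 K.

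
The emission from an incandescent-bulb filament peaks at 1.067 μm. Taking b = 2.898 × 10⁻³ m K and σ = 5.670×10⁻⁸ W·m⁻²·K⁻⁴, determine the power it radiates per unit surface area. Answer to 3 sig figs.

I ≈ 3.09×10⁶ W/m²

Wien's law: T = b/λ_max = 2.898×10⁻³/1.067×10⁻⁶ = 2716.03 K.
Then I = σT⁴ = 5.670×10⁻⁸×(2716.03)⁴ = 3.09×10⁶ W/m².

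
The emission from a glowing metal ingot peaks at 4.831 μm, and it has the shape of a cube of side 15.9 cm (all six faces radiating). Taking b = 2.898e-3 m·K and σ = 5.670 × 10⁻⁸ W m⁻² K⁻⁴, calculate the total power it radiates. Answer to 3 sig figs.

Wien's law: T = b/λ_max = 2.898×10⁻³/4.831×10⁻⁶ = 599.876 K.
Area A = 6s² = 6×(0.159 m)² = 0.151686 m².
Then P = σAT⁴ = 5.670×10⁻⁸×0.151686×(599.876)⁴ = 1.11×10³ W.

P ≈ 1.11×10³ W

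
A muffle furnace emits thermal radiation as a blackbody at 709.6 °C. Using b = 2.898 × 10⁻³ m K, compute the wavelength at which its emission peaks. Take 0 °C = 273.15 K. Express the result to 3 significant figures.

λ_max ≈ 2.95×10³ nm

T = 709.6 °C + 273.15 = 982.75 K.
Wien's displacement law: λ_max = b/T = (2.898×10⁻³ m·K)/(982.75 K) = 2.949×10⁻⁶ m.
That is 2.95×10³ nm, in the infrared range.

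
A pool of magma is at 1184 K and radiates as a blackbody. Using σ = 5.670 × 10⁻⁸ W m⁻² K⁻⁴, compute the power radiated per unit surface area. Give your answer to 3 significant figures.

I ≈ 1.11×10⁵ W/m²

Stefan–Boltzmann: I = σT⁴ = 5.670×10⁻⁸ × (1184)⁴ = 1.11×10⁵ W/m².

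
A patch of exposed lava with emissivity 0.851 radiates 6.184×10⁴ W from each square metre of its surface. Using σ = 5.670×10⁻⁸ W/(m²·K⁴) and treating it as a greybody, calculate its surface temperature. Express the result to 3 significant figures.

T ≈ 1.06×10³ K

I = εσT⁴, so T = (I/εσ)^(1/4) = (6.184×10⁴/(0.851×5.670×10⁻⁸))^(1/4) = 1.06×10³ K.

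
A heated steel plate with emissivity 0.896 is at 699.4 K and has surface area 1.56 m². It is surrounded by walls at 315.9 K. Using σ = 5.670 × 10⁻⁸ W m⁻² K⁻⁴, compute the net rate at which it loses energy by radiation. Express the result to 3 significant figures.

Net loss ≈ 1.82×10⁴ W

Area A = 1.56 m².
Net radiated power P_net = εσA(T⁴ − T₀⁴) = 0.896×5.670×10⁻⁸×1.56×(699.4⁴ − 315.9⁴).
T⁴ − T₀⁴ = 2.39278×10¹¹ − 9.95860×10⁹ = 2.29319×10¹¹ K⁴, so P_net = 1.82×10⁴ W.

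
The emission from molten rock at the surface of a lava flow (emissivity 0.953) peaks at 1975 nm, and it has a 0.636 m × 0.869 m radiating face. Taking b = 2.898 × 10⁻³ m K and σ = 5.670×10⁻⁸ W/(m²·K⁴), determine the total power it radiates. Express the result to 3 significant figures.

P ≈ 1.38×10⁵ W

Wien's law: T = b/λ_max = 2.898×10⁻³/1.975×10⁻⁶ = 1467.34 K.
Area A = 0.636 × 0.869 = 0.552684 m².
Then P = εσAT⁴ = 0.953×5.670×10⁻⁸×0.552684×(1467.34)⁴ = 1.38×10⁵ W.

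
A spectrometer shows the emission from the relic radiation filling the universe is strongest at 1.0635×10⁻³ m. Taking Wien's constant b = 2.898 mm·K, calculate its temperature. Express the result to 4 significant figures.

T ≈ 2.725 K

Wien's law gives T = b/λ_max = (2.898×10⁻³ m·K)/(1.0635×10⁻³ m) = 2.725 K.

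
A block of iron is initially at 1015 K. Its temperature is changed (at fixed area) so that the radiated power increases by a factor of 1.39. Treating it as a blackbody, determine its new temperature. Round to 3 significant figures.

P ∝ T⁴, so T₂/T₁ = (P₂/P₁)^(1/4) = (1.39)^(1/4) = 1.08581.
T₂ = 1015 × 1.08581 = 1.10×10³ K.

T₂ ≈ 1.10×10³ K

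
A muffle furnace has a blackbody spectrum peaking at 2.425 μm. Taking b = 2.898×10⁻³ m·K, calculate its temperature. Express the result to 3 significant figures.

Wien's law gives T = b/λ_max = (2.898×10⁻³ m·K)/(2.425×10⁻⁶ m) = 1.20×10³ K.

T ≈ 1.20×10³ K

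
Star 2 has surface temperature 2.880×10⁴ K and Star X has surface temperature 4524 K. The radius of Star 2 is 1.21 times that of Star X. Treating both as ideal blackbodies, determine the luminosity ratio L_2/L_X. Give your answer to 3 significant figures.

L ∝ R²T⁴, so L_2/L_X = (R_2/R_X)²(T_2/T_X)⁴ = (1.21)² × (2.880×10⁴/4524)⁴ = 1.4641 × 1642.40 = 2.40×10³.

L_2/L_X ≈ 2.40×10³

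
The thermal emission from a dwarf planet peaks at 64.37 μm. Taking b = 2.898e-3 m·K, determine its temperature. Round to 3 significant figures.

Wien's law gives T = b/λ_max = (2.898×10⁻³ m·K)/(6.437×10⁻⁵ m) = 45.0 K.

T ≈ 45.0 K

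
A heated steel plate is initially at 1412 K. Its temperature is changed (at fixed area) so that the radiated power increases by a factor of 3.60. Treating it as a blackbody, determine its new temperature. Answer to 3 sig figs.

P ∝ T⁴, so T₂/T₁ = (P₂/P₁)^(1/4) = (3.60)^(1/4) = 1.37745.
T₂ = 1412 × 1.37745 = 1.94×10³ K.

T₂ ≈ 1.94×10³ K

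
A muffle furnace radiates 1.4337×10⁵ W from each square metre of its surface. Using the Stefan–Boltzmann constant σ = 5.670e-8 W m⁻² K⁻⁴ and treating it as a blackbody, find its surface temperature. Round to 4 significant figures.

T ≈ 1261 K

I = σT⁴, so T = (I/σ)^(1/4) = (1.4337×10⁵/(5.670×10⁻⁸))^(1/4) = 1261 K.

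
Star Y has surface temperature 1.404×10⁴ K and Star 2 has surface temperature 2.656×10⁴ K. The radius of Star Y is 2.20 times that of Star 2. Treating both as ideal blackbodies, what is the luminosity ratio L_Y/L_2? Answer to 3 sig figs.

L_Y/L_2 ≈ 0.378

L ∝ R²T⁴, so L_Y/L_2 = (R_Y/R_2)²(T_Y/T_2)⁴ = (2.20)² × (1.404×10⁴/2.656×10⁴)⁴ = 4.84 × 0.0780829 = 0.378.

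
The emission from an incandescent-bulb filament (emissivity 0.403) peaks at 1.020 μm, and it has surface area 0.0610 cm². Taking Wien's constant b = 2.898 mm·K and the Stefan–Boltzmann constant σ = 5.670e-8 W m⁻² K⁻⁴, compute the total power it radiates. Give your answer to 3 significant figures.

P ≈ 9.08 W

Wien's law: T = b/λ_max = 2.898×10⁻³/1.020×10⁻⁶ = 2841.18 K.
Area A = 0.0610 cm² = 6.10×10⁻⁶ m².
Then P = εσAT⁴ = 0.403×5.670×10⁻⁸×6.10×10⁻⁶×(2841.18)⁴ = 9.08 W.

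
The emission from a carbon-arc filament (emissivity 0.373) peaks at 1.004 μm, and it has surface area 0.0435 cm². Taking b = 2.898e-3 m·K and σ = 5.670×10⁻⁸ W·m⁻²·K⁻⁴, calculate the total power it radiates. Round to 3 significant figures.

Wien's law: T = b/λ_max = 2.898×10⁻³/1.004×10⁻⁶ = 2886.45 K.
Area A = 0.0435 cm² = 4.35×10⁻⁶ m².
Then P = εσAT⁴ = 0.373×5.670×10⁻⁸×4.35×10⁻⁶×(2886.45)⁴ = 6.39 W.

P ≈ 6.39 W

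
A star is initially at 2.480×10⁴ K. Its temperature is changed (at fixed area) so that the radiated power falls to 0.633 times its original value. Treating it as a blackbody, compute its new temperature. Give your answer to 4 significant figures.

P ∝ T⁴, so T₂/T₁ = (P₂/P₁)^(1/4) = (0.633)^(1/4) = 0.891971.
T₂ = 2.480×10⁴ × 0.891971 = 2.212×10⁴ K.

T₂ ≈ 2.212×10⁴ K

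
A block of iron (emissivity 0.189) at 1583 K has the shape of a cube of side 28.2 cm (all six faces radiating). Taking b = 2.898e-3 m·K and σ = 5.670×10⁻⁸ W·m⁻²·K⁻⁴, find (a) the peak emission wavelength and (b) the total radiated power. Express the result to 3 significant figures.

(a) λ_max = b/T = 2.898×10⁻³/1583 = 1.831×10⁻⁶ m = 1.83×10³ nm.
Area A = 6s² = 6×(0.282 m)² = 0.477144 m².
(b) P = εσAT⁴ = 0.189×5.670×10⁻⁸×0.477144×(1583)⁴ = 3.21×10⁴ W.

λ_max ≈ 1.83×10³ nm; P ≈ 3.21×10⁴ W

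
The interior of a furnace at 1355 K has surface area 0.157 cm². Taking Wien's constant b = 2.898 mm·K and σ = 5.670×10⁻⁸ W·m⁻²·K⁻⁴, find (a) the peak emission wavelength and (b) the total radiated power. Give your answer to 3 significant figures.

λ_max ≈ 2.14×10³ nm; P ≈ 3.00 W

(a) λ_max = b/T = 2.898×10⁻³/1355 = 2.139×10⁻⁶ m = 2.14×10³ nm.
Area A = 0.157 cm² = 1.57×10⁻⁵ m².
(b) P = σAT⁴ = 5.670×10⁻⁸×1.57×10⁻⁵×(1355)⁴ = 3.00 W.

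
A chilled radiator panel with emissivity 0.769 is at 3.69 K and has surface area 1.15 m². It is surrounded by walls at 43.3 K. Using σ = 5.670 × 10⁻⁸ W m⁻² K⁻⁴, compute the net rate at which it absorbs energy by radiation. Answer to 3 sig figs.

Area A = 1.15 m².
Net radiated power P_net = εσA(T⁴ − T₀⁴) = 0.769×5.670×10⁻⁸×1.15×(3.69⁴ − 43.3⁴).
T⁴ − T₀⁴ = 185.398 − 3.51521×10⁶ = -3.51502×10⁶ K⁴, so P_net = -0.176 W — negative, meaning a net gain of 0.176 W.

Net gain ≈ 0.176 W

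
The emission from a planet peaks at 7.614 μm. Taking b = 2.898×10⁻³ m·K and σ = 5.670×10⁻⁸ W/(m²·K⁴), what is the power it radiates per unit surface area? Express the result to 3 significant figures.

Wien's law: T = b/λ_max = 2.898×10⁻³/7.614×10⁻⁶ = 380.615 K.
Then I = σT⁴ = 5.670×10⁻⁸×(380.615)⁴ = 1.19×10³ W/m².

I ≈ 1.19×10³ W/m²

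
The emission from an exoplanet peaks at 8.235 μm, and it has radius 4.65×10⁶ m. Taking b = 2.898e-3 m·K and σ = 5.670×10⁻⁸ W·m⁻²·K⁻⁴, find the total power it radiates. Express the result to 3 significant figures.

Wien's law: T = b/λ_max = 2.898×10⁻³/8.235×10⁻⁶ = 351.913 K.
Surface area A = 4πR² = 4π(4.65×10⁶ m)² = 2.71716×10¹⁴ m².
Then P = σAT⁴ = 5.670×10⁻⁸×2.71716×10¹⁴×(351.913)⁴ = 2.36×10¹⁷ W.

P ≈ 2.36×10¹⁷ W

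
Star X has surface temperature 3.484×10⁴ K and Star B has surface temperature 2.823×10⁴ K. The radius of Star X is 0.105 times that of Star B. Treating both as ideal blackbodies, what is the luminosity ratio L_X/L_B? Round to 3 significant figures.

L ∝ R²T⁴, so L_X/L_B = (R_X/R_B)²(T_X/T_B)⁴ = (0.105)² × (3.484×10⁴/2.823×10⁴)⁴ = 0.011025 × 2.31990 = 0.0256.

L_X/L_B ≈ 0.0256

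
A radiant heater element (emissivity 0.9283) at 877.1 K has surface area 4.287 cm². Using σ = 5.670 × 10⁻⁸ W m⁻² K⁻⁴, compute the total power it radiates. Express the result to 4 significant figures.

Area A = 4.287 cm² = 4.287×10⁻⁴ m².
P = εσAT⁴ = 0.9283 × 5.670×10⁻⁸ × 4.287×10⁻⁴ × (877.1)⁴ = 13.35 W.

P ≈ 13.35 W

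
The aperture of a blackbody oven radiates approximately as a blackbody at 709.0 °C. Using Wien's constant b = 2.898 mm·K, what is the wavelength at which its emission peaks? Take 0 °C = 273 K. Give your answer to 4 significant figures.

T = 709.0 °C + 273 = 982.0 K.
Wien's displacement law: λ_max = b/T = (2.898×10⁻³ m·K)/(982.0 K) = 2.9511×10⁻⁶ m.
That is 2951 nm, in the infrared range.

λ_max ≈ 2951 nm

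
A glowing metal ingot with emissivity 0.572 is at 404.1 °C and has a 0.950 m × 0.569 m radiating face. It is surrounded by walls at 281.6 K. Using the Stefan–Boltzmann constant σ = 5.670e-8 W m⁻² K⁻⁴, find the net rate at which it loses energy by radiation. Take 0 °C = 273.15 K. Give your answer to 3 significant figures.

Net loss ≈ 3.58×10³ W

T = 404.1 °C + 273.15 = 677.25 K.
Area A = 0.950 × 0.569 = 0.54055 m².
Net radiated power P_net = εσA(T⁴ − T₀⁴) = 0.572×5.670×10⁻⁸×0.54055×(677.25⁴ − 281.6⁴).
T⁴ − T₀⁴ = 2.10376×10¹¹ − 6.28826×10⁹ = 2.04088×10¹¹ K⁴, so P_net = 3.58×10³ W.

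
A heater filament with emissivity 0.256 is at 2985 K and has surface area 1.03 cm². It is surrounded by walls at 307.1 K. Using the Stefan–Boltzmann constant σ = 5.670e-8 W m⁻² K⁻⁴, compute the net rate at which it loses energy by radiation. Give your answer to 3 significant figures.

Net loss ≈ 119 W

Area A = 1.03 cm² = 1.03×10⁻⁴ m².
Net radiated power P_net = εσA(T⁴ − T₀⁴) = 0.256×5.670×10⁻⁸×1.03×10⁻⁴×(2985⁴ − 307.1⁴).
T⁴ − T₀⁴ = 7.93921×10¹³ − 8.89445×10⁹ = 7.93832×10¹³ K⁴, so P_net = 119 W.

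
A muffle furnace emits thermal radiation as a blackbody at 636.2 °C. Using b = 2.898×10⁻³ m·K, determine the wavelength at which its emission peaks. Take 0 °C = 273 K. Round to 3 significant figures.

λ_max ≈ 3.19 μm

T = 636.2 °C + 273 = 909.2 K.
Wien's displacement law: λ_max = b/T = (2.898×10⁻³ m·K)/(909.2 K) = 3.187×10⁻⁶ m.
That is 3.19 μm, in the infrared range.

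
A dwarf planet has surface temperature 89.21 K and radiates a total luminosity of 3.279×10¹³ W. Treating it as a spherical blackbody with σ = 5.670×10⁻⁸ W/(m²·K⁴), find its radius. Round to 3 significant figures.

R ≈ 8.52×10⁵ m

L = 4πR²σT⁴ ⇒ R = √(L/(4πσT⁴)).
σT⁴ = 3.59118 W/m², so R = √(3.279×10¹³/(4π×3.59118)) = 8.52×10⁵ m.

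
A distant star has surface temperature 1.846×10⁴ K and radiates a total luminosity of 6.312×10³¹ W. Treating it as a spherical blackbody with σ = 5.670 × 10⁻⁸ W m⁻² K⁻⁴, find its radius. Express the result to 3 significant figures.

R ≈ 2.76×10¹⁰ m

L = 4πR²σT⁴ ⇒ R = √(L/(4πσT⁴)).
σT⁴ = 6.58430×10⁹ W/m², so R = √(6.312×10³¹/(4π×6.58430×10⁹)) = 2.76×10¹⁰ m.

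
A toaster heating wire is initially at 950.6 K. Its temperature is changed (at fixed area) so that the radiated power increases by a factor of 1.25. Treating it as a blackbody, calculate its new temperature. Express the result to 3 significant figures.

P ∝ T⁴, so T₂/T₁ = (P₂/P₁)^(1/4) = (1.25)^(1/4) = 1.05737.
T₂ = 950.6 × 1.05737 = 1.01×10³ K.

T₂ ≈ 1.01×10³ K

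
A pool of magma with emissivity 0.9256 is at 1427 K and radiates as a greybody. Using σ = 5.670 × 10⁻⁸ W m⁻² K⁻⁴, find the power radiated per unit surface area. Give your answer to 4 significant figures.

I ≈ 2.176×10⁵ W/m²

Stefan–Boltzmann: I = εσT⁴ = 0.9256 × 5.670×10⁻⁸ × (1427)⁴ = 2.176×10⁵ W/m².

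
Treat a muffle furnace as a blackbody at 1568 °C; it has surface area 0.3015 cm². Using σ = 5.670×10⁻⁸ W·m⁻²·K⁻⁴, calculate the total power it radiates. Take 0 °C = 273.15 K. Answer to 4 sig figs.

P ≈ 19.64 W

T = 1568 °C + 273.15 = 1841.15 K.
Area A = 0.3015 cm² = 3.015×10⁻⁵ m².
P = σAT⁴ = 5.670×10⁻⁸ × 3.015×10⁻⁵ × (1841.15)⁴ = 19.64 W.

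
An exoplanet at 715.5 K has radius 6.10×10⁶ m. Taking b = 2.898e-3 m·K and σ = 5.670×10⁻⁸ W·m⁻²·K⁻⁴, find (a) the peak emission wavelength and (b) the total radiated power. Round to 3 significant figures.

λ_max ≈ 4.05 μm; P ≈ 6.95×10¹⁸ W

(a) λ_max = b/T = 2.898×10⁻³/715.5 = 4.050×10⁻⁶ m = 4.05 μm.
Surface area A = 4πR² = 4π(6.10×10⁶ m)² = 4.67595×10¹⁴ m².
(b) P = σAT⁴ = 5.670×10⁻⁸×4.67595×10¹⁴×(715.5)⁴ = 6.95×10¹⁸ W.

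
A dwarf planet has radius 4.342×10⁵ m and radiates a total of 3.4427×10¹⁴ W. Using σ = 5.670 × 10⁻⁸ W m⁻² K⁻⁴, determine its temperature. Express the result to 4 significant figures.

T ≈ 225.0 K

Surface area A = 4πR² = 4π(4.342×10⁵ m)² = 2.36913×10¹² m².
P = σAT⁴ ⇒ T = (P/(σA))^(1/4) = (3.4427×10¹⁴/(5.670×10⁻⁸×2.36913×10¹²))^(1/4) = 225.0 K.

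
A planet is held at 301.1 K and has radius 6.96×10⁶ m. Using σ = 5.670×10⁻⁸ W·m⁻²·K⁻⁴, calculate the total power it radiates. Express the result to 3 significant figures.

P ≈ 2.84×10¹⁷ W

Surface area A = 4πR² = 4π(6.96×10⁶ m)² = 6.08735×10¹⁴ m².
P = σAT⁴ = 5.670×10⁻⁸ × 6.08735×10¹⁴ × (301.1)⁴ = 2.84×10¹⁷ W.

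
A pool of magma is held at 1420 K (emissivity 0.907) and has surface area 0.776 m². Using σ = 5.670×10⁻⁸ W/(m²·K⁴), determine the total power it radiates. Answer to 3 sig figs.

Area A = 0.776 m².
P = εσAT⁴ = 0.907 × 5.670×10⁻⁸ × 0.776 × (1420)⁴ = 1.62×10⁵ W.

P ≈ 1.62×10⁵ W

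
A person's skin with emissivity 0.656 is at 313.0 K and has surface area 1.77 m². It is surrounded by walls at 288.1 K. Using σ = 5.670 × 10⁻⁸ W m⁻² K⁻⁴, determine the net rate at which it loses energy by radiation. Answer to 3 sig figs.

Net loss ≈ 178 W

Area A = 1.77 m².
Net radiated power P_net = εσA(T⁴ − T₀⁴) = 0.656×5.670×10⁻⁸×1.77×(313.0⁴ − 288.1⁴).
T⁴ − T₀⁴ = 9.59792×10⁹ − 6.88927×10⁹ = 2.70865×10⁹ K⁴, so P_net = 178 W.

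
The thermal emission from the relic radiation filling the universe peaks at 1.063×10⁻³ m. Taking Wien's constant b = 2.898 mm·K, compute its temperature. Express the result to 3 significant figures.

T ≈ 2.73 K

Wien's law gives T = b/λ_max = (2.898×10⁻³ m·K)/(1.063×10⁻³ m) = 2.73 K.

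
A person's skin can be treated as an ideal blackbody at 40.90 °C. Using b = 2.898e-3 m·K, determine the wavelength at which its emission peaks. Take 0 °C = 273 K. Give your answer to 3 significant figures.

T = 40.90 °C + 273 = 313.90 K.
Wien's displacement law: λ_max = b/T = (2.898×10⁻³ m·K)/(313.90 K) = 9.232×10⁻⁶ m.
That is 9.23 μm, in the infrared range.

λ_max ≈ 9.23 μm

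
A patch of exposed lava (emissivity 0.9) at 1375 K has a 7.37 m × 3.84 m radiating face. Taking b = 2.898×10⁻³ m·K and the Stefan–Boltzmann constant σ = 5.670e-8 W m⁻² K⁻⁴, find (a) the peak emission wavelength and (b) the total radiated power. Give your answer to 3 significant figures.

λ_max ≈ 2.11 μm; P ≈ 5.16×10⁶ W

(a) λ_max = b/T = 2.898×10⁻³/1375 = 2.108×10⁻⁶ m = 2.11 μm.
Area A = 7.37 × 3.84 = 28.3008 m².
(b) P = εσAT⁴ = 0.9×5.670×10⁻⁸×28.3008×(1375)⁴ = 5.16×10⁶ W.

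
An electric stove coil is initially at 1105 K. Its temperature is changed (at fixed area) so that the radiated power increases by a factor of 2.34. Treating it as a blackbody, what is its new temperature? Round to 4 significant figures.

P ∝ T⁴, so T₂/T₁ = (P₂/P₁)^(1/4) = (2.34)^(1/4) = 1.23681.
T₂ = 1105 × 1.23681 = 1367 K.

T₂ ≈ 1367 K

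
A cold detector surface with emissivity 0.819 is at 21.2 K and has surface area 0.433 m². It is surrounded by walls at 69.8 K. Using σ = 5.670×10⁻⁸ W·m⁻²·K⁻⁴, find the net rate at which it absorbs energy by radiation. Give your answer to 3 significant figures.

Net gain ≈ 0.473 W

Area A = 0.433 m².
Net radiated power P_net = εσA(T⁴ − T₀⁴) = 0.819×5.670×10⁻⁸×0.433×(21.2⁴ − 69.8⁴).
T⁴ − T₀⁴ = 2.01996×10⁵ − 2.37368×10⁷ = -2.35348×10⁷ K⁴, so P_net = -0.473 W — negative, meaning a net gain of 0.473 W.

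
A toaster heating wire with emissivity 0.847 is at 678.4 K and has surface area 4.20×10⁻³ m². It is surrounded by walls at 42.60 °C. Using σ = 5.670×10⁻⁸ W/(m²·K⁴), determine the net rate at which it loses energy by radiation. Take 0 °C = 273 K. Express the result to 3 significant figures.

Surroundings: T = 42.60 °C + 273 = 315.60 K.
Area A = 4.20×10⁻³ m².
Net radiated power P_net = εσA(T⁴ − T₀⁴) = 0.847×5.670×10⁻⁸×4.20×10⁻³×(678.4⁴ − 315.60⁴).
T⁴ − T₀⁴ = 2.11808×10¹¹ − 9.92083×10⁹ = 2.01887×10¹¹ K⁴, so P_net = 40.7 W.

Net loss ≈ 40.7 W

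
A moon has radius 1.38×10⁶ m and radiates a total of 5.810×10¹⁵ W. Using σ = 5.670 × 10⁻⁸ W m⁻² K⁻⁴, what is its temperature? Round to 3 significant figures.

T ≈ 256 K

Surface area A = 4πR² = 4π(1.38×10⁶ m)² = 2.39314×10¹³ m².
P = σAT⁴ ⇒ T = (P/(σA))^(1/4) = (5.810×10¹⁵/(5.670×10⁻⁸×2.39314×10¹³))^(1/4) = 256 K.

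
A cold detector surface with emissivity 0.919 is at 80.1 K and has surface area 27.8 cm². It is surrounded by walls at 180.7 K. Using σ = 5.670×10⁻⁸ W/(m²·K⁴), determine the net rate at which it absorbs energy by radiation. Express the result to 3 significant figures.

Area A = 27.8 cm² = 2.78×10⁻³ m².
Net radiated power P_net = εσA(T⁴ − T₀⁴) = 0.919×5.670×10⁻⁸×2.78×10⁻³×(80.1⁴ − 180.7⁴).
T⁴ − T₀⁴ = 4.11652×10⁷ − 1.06619×10⁹ = -1.02502×10⁹ K⁴, so P_net = -0.148 W — negative, meaning a net gain of 0.148 W.

Net gain ≈ 0.148 W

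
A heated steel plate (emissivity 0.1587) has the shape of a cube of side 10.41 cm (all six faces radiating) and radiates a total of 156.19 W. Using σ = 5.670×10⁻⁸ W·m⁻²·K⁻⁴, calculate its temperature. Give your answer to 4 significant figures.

T ≈ 718.8 K

Area A = 6s² = 6×(0.1041 m)² = 0.0650209 m².
P = εσAT⁴ ⇒ T = (P/(εσA))^(1/4) = (156.19/(0.1587×5.670×10⁻⁸×0.0650209))^(1/4) = 718.8 K.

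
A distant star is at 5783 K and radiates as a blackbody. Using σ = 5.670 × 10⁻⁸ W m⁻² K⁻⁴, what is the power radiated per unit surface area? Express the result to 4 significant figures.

I ≈ 6.342×10⁷ W/m²

Stefan–Boltzmann: I = σT⁴ = 5.670×10⁻⁸ × (5783)⁴ = 6.342×10⁷ W/m².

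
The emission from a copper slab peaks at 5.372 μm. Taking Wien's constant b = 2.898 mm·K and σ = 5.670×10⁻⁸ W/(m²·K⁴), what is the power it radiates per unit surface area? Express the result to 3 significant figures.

I ≈ 4.80×10³ W/m²

Wien's law: T = b/λ_max = 2.898×10⁻³/5.372×10⁻⁶ = 539.464 K.
Then I = σT⁴ = 5.670×10⁻⁸×(539.464)⁴ = 4.80×10³ W/m².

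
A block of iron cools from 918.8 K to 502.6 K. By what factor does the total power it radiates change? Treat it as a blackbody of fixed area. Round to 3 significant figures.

P₂/P₁ ≈ 0.0895

P ∝ T⁴, so P₂/P₁ = (T₂/T₁)⁴ = (502.6/918.8)⁴ = (0.547018)⁴ = 0.0895.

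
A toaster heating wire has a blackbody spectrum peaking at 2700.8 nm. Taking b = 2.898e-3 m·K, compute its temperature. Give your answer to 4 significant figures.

Wien's law gives T = b/λ_max = (2.898×10⁻³ m·K)/(2.7008×10⁻⁶ m) = 1073 K.

T ≈ 1073 K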